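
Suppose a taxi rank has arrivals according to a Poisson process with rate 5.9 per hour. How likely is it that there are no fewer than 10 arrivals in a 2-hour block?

0.7397

Over the interval, μ = 5.9 × 2 = 11.8 (a 2-hour block = 2 hours).
P(N ≥ 10) = 1 − P(N ≤ 9) = 1 − Σ_{j=0}^{9} e^(−μ) μ^j/j! ≈ 0.7397.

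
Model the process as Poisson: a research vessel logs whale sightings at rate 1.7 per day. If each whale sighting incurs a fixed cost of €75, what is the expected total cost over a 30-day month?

€3825

E[N] = 1.7 × 30 = 51 (a 30-day month = 30 days); E[cost] = 51 × €75 = €3825.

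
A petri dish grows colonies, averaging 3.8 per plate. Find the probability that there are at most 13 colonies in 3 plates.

Over the interval, μ = 3.8 × 3 = 11.4 (3 plates).
P(N ≤ 13) = Σ_{j=0}^{13} e^(−μ) μ^j/j! ≈ 0.7430.

0.7430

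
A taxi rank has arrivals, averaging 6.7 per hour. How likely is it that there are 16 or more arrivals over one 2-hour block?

0.2728

Over the interval, μ = 6.7 × 2 = 13.4 (a 2-hour block = 2 hours).
P(N ≥ 16) = 1 − P(N ≤ 15) = 1 − Σ_{j=0}^{15} e^(−μ) μ^j/j! ≈ 0.2728.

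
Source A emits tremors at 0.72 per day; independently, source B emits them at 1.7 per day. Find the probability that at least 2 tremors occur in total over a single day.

0.6959

Independent Poisson processes superpose: combined rate λ = 0.72 + 1.7 = 2.42 per day.
So μ = 2.42.
P(N ≥ 2) = 1 − P(N ≤ 1) ≈ 0.6959.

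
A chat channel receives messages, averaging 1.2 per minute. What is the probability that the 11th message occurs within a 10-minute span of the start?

Over the interval, μ = 1.2 × 10 = 12 (a 10-minute span = 10 minutes).
The 11th arrival falls in the interval iff at least 11 events occur there: P(S_11 ≤ t) = P(N ≥ 11) = 1 − P(N ≤ 10) ≈ 0.6528.

0.6528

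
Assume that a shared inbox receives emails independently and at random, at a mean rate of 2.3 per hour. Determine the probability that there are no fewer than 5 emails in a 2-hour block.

0.4868

Over the interval, μ = 2.3 × 2 = 4.6 (a 2-hour block = 2 hours).
P(N ≥ 5) = 1 − P(N ≤ 4) = 1 − Σ_{j=0}^{4} e^(−μ) μ^j/j! ≈ 0.4868.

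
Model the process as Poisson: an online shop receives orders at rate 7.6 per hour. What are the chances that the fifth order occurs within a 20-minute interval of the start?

0.1133

Over the interval, μ = 7.6 × 1/3 ≈ 2.53333 (a 20-minute interval = 1/3 hours).
The fifth arrival falls in the interval iff at least 5 events occur there: P(S_5 ≤ t) = P(N ≥ 5) = 1 − P(N ≤ 4) ≈ 0.1133.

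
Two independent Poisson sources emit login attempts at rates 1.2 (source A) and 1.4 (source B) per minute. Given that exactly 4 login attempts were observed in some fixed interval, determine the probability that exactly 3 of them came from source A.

Given the total, each event is independently from source A with probability p = λ_A/(λ_A+λ_B) = 1.2/2.6 ≈ 0.4615.
So K ~ Binomial(4, 1.2/2.6): P(K = 3) = C(4,3) · (1.2/2.6)^3 · (1.4/2.6)^1 ≈ 0.2118.

0.2118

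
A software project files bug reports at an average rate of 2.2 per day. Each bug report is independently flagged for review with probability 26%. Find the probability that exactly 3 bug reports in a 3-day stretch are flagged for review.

0.1514

Thinning: the bug reports that are flagged for review themselves form a Poisson process with rate 0.26 × 2.2 = 0.572 per day.
Over the interval, μ = 0.572 × 3 = 1.716 (a 3-day stretch = 3 days).
P(N = 3) = e^(−1.716) · 1.716^3/3! ≈ 0.1514.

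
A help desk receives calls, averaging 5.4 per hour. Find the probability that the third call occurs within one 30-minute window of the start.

0.5064

Over the interval, μ = 5.4 × 0.5 = 2.7 (a 30-minute window = 0.5 hours).
The third arrival falls in the interval iff at least 3 events occur there: P(S_3 ≤ t) = P(N ≥ 3) = 1 − P(N ≤ 2) ≈ 0.5064.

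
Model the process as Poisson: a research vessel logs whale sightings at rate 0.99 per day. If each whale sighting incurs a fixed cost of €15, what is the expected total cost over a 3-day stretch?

E[N] = 0.99 × 3 = 2.97 (a 3-day stretch = 3 days); E[cost] = 2.97 × €15 = €44.55.

€44.55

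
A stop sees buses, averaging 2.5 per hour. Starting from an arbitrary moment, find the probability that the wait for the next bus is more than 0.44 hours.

The wait for the next event is exponential with rate λ = 2.5 per hour.
P(T > 0.44) = e^(−λt) = e^(−2.5 × 0.44) = e^(−1.1) ≈ 0.3329.

0.3329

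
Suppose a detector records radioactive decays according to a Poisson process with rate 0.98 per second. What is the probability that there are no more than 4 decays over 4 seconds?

Over the interval, μ = 0.98 × 4 = 3.92 (4 seconds).
P(N ≤ 4) = Σ_{j=0}^{4} e^(−μ) μ^j/j! ≈ 0.6445.

0.6445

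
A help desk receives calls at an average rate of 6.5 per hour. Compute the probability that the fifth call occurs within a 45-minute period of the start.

Over the interval, μ = 6.5 × 0.75 = 4.875 (a 45-minute period = 0.75 hours).
The fifth arrival falls in the interval iff at least 5 events occur there: P(S_5 ≤ t) = P(N ≥ 5) = 1 − P(N ≤ 4) ≈ 0.5373.

0.5373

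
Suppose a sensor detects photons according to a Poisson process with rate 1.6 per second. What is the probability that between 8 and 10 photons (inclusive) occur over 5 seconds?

0.3629

Over the interval, μ = 1.6 × 5 = 8 (5 seconds).
P(8 ≤ N ≤ 10) = Σ_{j=8}^{10} e^(−8) · 8^j/j! ≈ 0.3629.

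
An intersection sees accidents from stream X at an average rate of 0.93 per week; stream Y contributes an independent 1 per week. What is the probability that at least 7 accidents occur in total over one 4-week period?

0.6512

Independent Poisson processes superpose: combined rate λ = 0.93 + 1 = 1.93 per week.
Over the interval, μ = 1.93 × 4 = 7.72 (a 4-week period = 4 weeks).
P(N ≥ 7) = 1 − P(N ≤ 6) ≈ 0.6512.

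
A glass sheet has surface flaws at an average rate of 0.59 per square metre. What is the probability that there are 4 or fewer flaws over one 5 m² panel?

Over the interval, μ = 0.59 × 5 = 2.95 (a 5 m² panel = 5 square metres).
P(N ≤ 4) = Σ_{j=0}^{4} e^(−μ) μ^j/j! ≈ 0.8236.

0.8236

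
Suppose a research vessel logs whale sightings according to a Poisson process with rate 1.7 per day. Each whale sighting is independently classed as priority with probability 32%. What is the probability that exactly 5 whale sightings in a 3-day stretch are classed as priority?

Thinning: the whale sightings that are classed as priority themselves form a Poisson process with rate 0.32 × 1.7 = 0.544 per day.
Over the interval, μ = 0.544 × 3 = 1.632 (a 3-day stretch = 3 days).
P(N = 5) = e^(−1.632) · 1.632^5/5! ≈ 0.0189.

0.0189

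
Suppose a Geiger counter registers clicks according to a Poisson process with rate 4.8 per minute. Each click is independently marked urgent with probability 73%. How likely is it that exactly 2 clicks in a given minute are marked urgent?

Thinning: the clicks that are marked urgent themselves form a Poisson process with rate 0.73 × 4.8 = 3.504 per minute.
So μ = 3.504.
P(N = 2) = e^(−3.504) · 3.504^2/2! ≈ 0.1846.

0.1846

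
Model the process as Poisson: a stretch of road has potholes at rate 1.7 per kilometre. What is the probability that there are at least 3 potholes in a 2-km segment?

0.6603

Over the interval, μ = 1.7 × 2 = 3.4 (a 2-km segment = 2 kilometres).
P(N ≥ 3) = 1 − P(N ≤ 2) = 1 − Σ_{j=0}^{2} e^(−μ) μ^j/j! ≈ 0.6603.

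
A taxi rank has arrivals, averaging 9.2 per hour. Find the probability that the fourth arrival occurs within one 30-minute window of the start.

0.6743

Over the interval, μ = 9.2 × 0.5 = 4.6 (a 30-minute window = 0.5 hours).
The fourth arrival falls in the interval iff at least 4 events occur there: P(S_4 ≤ t) = P(N ≥ 4) = 1 − P(N ≤ 3) ≈ 0.6743.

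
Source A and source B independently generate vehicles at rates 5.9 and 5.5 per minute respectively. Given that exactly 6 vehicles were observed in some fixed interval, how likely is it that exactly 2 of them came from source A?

Given the total, each event is independently from source A with probability p = λ_A/(λ_A+λ_B) = 5.9/11.4 ≈ 0.5175.
So K ~ Binomial(6, 5.9/11.4): P(K = 2) = C(6,2) · (5.9/11.4)^2 · (5.5/11.4)^4 ≈ 0.2177.

0.2177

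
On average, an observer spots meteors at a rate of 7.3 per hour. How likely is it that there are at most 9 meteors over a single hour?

With mean μ = 7.3 per hour,
P(N ≤ 9) = Σ_{j=0}^{9} e^(−μ) μ^j/j! ≈ 0.7988.

0.7988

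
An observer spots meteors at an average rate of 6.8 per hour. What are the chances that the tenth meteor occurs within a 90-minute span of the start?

Over the interval, μ = 6.8 × 1.5 = 10.2 (a 90-minute span = 1.5 hours).
The tenth arrival falls in the interval iff at least 10 events occur there: P(S_10 ≤ t) = P(N ≥ 10) = 1 − P(N ≤ 9) ≈ 0.5668.

0.5668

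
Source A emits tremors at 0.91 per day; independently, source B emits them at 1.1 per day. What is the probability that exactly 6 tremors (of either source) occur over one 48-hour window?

Independent Poisson processes superpose: combined rate λ = 0.91 + 1.1 = 2.01 per day.
Over the interval, μ = 2.01 × 2 = 4.02 (a 48-hour window = 2 days).
P(N = 6) = e^(−4.02) · 4.02^6/6! ≈ 0.1052.

0.1052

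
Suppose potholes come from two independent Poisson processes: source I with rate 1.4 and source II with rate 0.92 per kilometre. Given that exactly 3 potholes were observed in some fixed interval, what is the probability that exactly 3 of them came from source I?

0.2197

Given the total, each event is independently from source I with probability p = λ_I/(λ_I+λ_II) = 1.4/2.32 ≈ 0.6034.
So K ~ Binomial(3, 1.4/2.32): P(K = 3) = C(3,3) · (1.4/2.32)^3 · (0.92/2.32)^0 ≈ 0.2197.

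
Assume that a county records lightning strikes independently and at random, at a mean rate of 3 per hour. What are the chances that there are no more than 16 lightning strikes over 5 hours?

0.6641

Over the interval, μ = 3 × 5 = 15 (5 hours).
P(N ≤ 16) = Σ_{j=0}^{16} e^(−μ) μ^j/j! ≈ 0.6641.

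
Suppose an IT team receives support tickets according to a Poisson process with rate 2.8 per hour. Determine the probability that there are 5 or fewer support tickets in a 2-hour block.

0.5119

Over the interval, μ = 2.8 × 2 = 5.6 (a 2-hour block = 2 hours).
P(N ≤ 5) = Σ_{j=0}^{5} e^(−μ) μ^j/j! ≈ 0.5119.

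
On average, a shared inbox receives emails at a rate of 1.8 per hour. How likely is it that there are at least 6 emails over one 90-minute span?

0.0567

Over the interval, μ = 1.8 × 1.5 = 2.7 (a 90-minute span = 1.5 hours).
P(N ≥ 6) = 1 − P(N ≤ 5) = 1 − Σ_{j=0}^{5} e^(−μ) μ^j/j! ≈ 0.0567.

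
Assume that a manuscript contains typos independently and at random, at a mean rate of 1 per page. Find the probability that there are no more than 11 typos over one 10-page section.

Over the interval, μ = 1 × 10 = 10 (a 10-page section = 10 pages).
P(N ≤ 11) = Σ_{j=0}^{11} e^(−μ) μ^j/j! ≈ 0.6968.

0.6968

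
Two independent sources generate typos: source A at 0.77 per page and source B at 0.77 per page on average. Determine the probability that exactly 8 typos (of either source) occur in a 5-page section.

0.1388

Independent Poisson processes superpose: combined rate λ = 0.77 + 0.77 = 1.54 per page.
Over the interval, μ = 1.54 × 5 = 7.7 (a 5-page section = 5 pages).
P(N = 8) = e^(−7.7) · 7.7^8/8! ≈ 0.1388.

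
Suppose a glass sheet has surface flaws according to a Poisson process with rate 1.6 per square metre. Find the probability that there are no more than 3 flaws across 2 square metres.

Over the interval, μ = 1.6 × 2 = 3.2 (2 square metres).
P(N ≤ 3) = Σ_{j=0}^{3} e^(−μ) μ^j/j! ≈ 0.6025.

0.6025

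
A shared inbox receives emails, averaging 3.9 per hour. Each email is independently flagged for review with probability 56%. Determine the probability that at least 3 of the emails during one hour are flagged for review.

Thinning: the emails that are flagged for review themselves form a Poisson process with rate 0.56 × 3.9 = 2.184 per hour.
So μ = 2.184.
P(N ≥ 3) = 1 − P(N ≤ 2) ≈ 0.3730.

0.3730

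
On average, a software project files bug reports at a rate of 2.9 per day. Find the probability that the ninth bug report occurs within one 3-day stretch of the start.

0.5042

Over the interval, μ = 2.9 × 3 = 8.7 (a 3-day stretch = 3 days).
The ninth arrival falls in the interval iff at least 9 events occur there: P(S_9 ≤ t) = P(N ≥ 9) = 1 − P(N ≤ 8) ≈ 0.5042.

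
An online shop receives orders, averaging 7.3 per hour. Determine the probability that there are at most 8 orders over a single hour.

0.6892

With mean μ = 7.3 per hour,
P(N ≤ 8) = Σ_{j=0}^{8} e^(−μ) μ^j/j! ≈ 0.6892.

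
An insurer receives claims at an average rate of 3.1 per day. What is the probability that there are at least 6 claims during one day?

With mean μ = 3.1 per day,
P(N ≥ 6) = 1 − P(N ≤ 5) = 1 − Σ_{j=0}^{5} e^(−μ) μ^j/j! ≈ 0.0943.

0.0943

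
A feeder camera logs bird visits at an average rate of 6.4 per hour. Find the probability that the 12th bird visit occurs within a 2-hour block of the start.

0.6262

Over the interval, μ = 6.4 × 2 = 12.8 (a 2-hour block = 2 hours).
The 12th arrival falls in the interval iff at least 12 events occur there: P(S_12 ≤ t) = P(N ≥ 12) = 1 − P(N ≤ 11) ≈ 0.6262.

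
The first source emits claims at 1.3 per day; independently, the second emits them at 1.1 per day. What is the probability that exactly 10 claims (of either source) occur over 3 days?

0.0770

Independent Poisson processes superpose: combined rate λ = 1.3 + 1.1 = 2.4 per day.
Over the interval, μ = 2.4 × 3 = 7.2 (3 days).
P(N = 10) = e^(−7.2) · 7.2^10/10! ≈ 0.0770.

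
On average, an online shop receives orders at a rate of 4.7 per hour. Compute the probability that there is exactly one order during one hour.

With mean μ = 4.7 per hour,
P(N = 1) = e^(−μ) μ^1/1! = e^(−4.7) · 4.7^1/1 ≈ 0.0427.

0.0427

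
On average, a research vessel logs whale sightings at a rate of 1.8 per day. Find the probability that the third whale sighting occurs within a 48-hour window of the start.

0.6973

Over the interval, μ = 1.8 × 2 = 3.6 (a 48-hour window = 2 days).
The third arrival falls in the interval iff at least 3 events occur there: P(S_3 ≤ t) = P(N ≥ 3) = 1 − P(N ≤ 2) ≈ 0.6973.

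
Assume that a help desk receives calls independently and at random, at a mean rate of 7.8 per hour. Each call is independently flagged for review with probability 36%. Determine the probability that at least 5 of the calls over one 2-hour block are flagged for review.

Thinning: the calls that are flagged for review themselves form a Poisson process with rate 0.36 × 7.8 = 2.808 per hour.
Over the interval, μ = 2.808 × 2 = 5.616 (a 2-hour block = 2 hours).
P(N ≥ 5) = 1 − P(N ≤ 4) ≈ 0.6603.

0.6603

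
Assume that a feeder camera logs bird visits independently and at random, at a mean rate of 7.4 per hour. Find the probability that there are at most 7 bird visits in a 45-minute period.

0.8033

Over the interval, μ = 7.4 × 0.75 = 5.55 (a 45-minute period = 0.75 hours).
P(N ≤ 7) = Σ_{j=0}^{7} e^(−μ) μ^j/j! ≈ 0.8033.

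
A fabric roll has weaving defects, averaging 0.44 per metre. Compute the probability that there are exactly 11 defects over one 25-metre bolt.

Over the interval, μ = 0.44 × 25 = 11 (a 25-metre bolt = 25 metres).
P(N = 11) = e^(−μ) μ^11/11! = e^(−11) · 11^11/39916800 ≈ 0.1194.

0.1194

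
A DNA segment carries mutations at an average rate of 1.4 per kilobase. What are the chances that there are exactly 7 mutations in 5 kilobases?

0.1490

Over the interval, μ = 1.4 × 5 = 7 (5 kilobases).
P(N = 7) = e^(−μ) μ^7/7! = e^(−7) · 7^7/5040 ≈ 0.1490.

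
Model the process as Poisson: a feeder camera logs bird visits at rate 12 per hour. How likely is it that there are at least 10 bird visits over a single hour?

0.7576

With mean μ = 12 per hour,
P(N ≥ 10) = 1 − P(N ≤ 9) = 1 − Σ_{j=0}^{9} e^(−μ) μ^j/j! ≈ 0.7576.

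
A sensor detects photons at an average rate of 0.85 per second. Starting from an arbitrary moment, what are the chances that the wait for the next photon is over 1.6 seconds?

The wait for the next event is exponential with rate λ = 0.85 per second.
P(T > 1.6) = e^(−λt) = e^(−0.85 × 1.6) = e^(−1.36) ≈ 0.2567.

0.2567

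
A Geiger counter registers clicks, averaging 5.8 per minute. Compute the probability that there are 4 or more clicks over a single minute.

0.8300

With mean μ = 5.8 per minute,
P(N ≥ 4) = 1 − P(N ≤ 3) = 1 − Σ_{j=0}^{3} e^(−μ) μ^j/j! ≈ 0.8300.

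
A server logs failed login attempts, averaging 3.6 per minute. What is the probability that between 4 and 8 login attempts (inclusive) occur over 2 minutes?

0.6308

Over the interval, μ = 3.6 × 2 = 7.2 (2 minutes).
P(4 ≤ N ≤ 8) = Σ_{j=4}^{8} e^(−7.2) · 7.2^j/j! ≈ 0.6308.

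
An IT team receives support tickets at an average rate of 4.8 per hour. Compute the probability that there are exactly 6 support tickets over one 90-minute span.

0.1445

Over the interval, μ = 4.8 × 1.5 = 7.2 (a 90-minute span = 1.5 hours).
P(N = 6) = e^(−μ) μ^6/6! = e^(−7.2) · 7.2^6/720 ≈ 0.1445.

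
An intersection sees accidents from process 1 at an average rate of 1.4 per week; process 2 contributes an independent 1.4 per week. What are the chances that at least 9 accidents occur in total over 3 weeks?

0.4631

Independent Poisson processes superpose: combined rate λ = 1.4 + 1.4 = 2.8 per week.
Over the interval, μ = 2.8 × 3 = 8.4 (3 weeks).
P(N ≥ 9) = 1 − P(N ≤ 8) ≈ 0.4631.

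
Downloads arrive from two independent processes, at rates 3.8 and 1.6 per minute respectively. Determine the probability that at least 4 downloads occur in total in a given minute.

Independent Poisson processes superpose: combined rate λ = 3.8 + 1.6 = 5.4 per minute.
So μ = 5.4.
P(N ≥ 4) = 1 − P(N ≤ 3) ≈ 0.7867.

0.7867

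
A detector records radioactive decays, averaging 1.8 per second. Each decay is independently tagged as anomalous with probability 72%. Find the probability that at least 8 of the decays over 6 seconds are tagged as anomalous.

Thinning: the decays that are tagged as anomalous themselves form a Poisson process with rate 0.72 × 1.8 = 1.296 per second.
Over the interval, μ = 1.296 × 6 = 7.776 (6 seconds).
P(N ≥ 8) = 1 − P(N ≤ 7) ≈ 0.5154.

0.5154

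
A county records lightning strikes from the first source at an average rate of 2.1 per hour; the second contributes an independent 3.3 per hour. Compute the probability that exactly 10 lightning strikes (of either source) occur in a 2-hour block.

Independent Poisson processes superpose: combined rate λ = 2.1 + 3.3 = 5.4 per hour.
Over the interval, μ = 5.4 × 2 = 10.8 (a 2-hour block = 2 hours).
P(N = 10) = e^(−10.8) · 10.8^10/10! ≈ 0.1214.

0.1214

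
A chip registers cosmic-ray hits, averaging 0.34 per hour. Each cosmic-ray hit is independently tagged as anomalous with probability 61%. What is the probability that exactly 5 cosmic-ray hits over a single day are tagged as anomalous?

0.1755

Thinning: the cosmic-ray hits that are tagged as anomalous themselves form a Poisson process with rate 0.61 × 0.34 = 0.2074 per hour.
Over the interval, μ = 0.2074 × 24 = 4.9776 (a day = 24 hours).
P(N = 5) = e^(−4.9776) · 4.9776^5/5! ≈ 0.1755.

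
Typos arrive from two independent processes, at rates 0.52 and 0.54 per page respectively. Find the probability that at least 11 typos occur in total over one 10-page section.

0.4916

Independent Poisson processes superpose: combined rate λ = 0.52 + 0.54 = 1.06 per page.
Over the interval, μ = 1.06 × 10 = 10.6 (a 10-page section = 10 pages).
P(N ≥ 11) = 1 − P(N ≤ 10) ≈ 0.4916.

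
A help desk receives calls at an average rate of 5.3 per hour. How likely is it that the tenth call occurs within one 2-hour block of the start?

0.6146

Over the interval, μ = 5.3 × 2 = 10.6 (a 2-hour block = 2 hours).
The tenth arrival falls in the interval iff at least 10 events occur there: P(S_10 ≤ t) = P(N ≥ 10) = 1 − P(N ≤ 9) ≈ 0.6146.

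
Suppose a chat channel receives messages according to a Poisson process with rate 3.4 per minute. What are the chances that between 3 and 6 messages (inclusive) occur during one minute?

0.6024

With mean μ = 3.4 per minute,
P(3 ≤ N ≤ 6) = Σ_{j=3}^{6} e^(−3.4) · 3.4^j/j! ≈ 0.6024.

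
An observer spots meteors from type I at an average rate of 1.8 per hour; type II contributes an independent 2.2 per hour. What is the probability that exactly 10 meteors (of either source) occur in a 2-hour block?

Independent Poisson processes superpose: combined rate λ = 1.8 + 2.2 = 4 per hour.
Over the interval, μ = 4 × 2 = 8 (a 2-hour block = 2 hours).
P(N = 10) = e^(−8) · 8^10/10! ≈ 0.0993.

0.0993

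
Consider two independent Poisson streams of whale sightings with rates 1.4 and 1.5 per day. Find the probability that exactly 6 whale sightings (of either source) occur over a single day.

0.0455

Independent Poisson processes superpose: combined rate λ = 1.4 + 1.5 = 2.9 per day.
So μ = 2.9.
P(N = 6) = e^(−2.9) · 2.9^6/6! ≈ 0.0455.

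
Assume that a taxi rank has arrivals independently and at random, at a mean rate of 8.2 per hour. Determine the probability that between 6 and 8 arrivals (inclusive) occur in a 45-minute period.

0.4095

Over the interval, μ = 8.2 × 0.75 = 6.15 (a 45-minute period = 0.75 hours).
P(6 ≤ N ≤ 8) = Σ_{j=6}^{8} e^(−6.15) · 6.15^j/j! ≈ 0.4095.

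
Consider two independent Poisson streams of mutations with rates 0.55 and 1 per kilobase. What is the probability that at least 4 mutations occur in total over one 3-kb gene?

0.6824

Independent Poisson processes superpose: combined rate λ = 0.55 + 1 = 1.55 per kilobase.
Over the interval, μ = 1.55 × 3 = 4.65 (a 3-kb gene = 3 kilobases).
P(N ≥ 4) = 1 − P(N ≤ 3) ≈ 0.6824.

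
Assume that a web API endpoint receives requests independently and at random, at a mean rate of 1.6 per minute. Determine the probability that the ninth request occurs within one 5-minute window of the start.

0.4075

Over the interval, μ = 1.6 × 5 = 8 (a 5-minute window = 5 minutes).
The ninth arrival falls in the interval iff at least 9 events occur there: P(S_9 ≤ t) = P(N ≥ 9) = 1 − P(N ≤ 8) ≈ 0.4075.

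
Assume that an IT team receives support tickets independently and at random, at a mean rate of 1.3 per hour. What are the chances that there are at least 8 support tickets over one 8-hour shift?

Over the interval, μ = 1.3 × 8 = 10.4 (an 8-hour shift = 8 hours).
P(N ≥ 8) = 1 − P(N ≤ 7) = 1 − Σ_{j=0}^{7} e^(−μ) μ^j/j! ≈ 0.8137.

0.8137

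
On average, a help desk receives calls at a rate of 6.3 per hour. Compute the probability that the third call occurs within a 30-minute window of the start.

Over the interval, μ = 6.3 × 0.5 = 3.15 (a 30-minute window = 0.5 hours).
The third arrival falls in the interval iff at least 3 events occur there: P(S_3 ≤ t) = P(N ≥ 3) = 1 − P(N ≤ 2) ≈ 0.6096.

0.6096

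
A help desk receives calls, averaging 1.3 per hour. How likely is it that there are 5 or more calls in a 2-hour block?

Over the interval, μ = 1.3 × 2 = 2.6 (a 2-hour block = 2 hours).
P(N ≥ 5) = 1 − P(N ≤ 4) = 1 − Σ_{j=0}^{4} e^(−μ) μ^j/j! ≈ 0.1226.

0.1226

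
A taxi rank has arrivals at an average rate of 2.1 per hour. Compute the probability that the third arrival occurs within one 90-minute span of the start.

Over the interval, μ = 2.1 × 1.5 = 3.15 (a 90-minute span = 1.5 hours).
The third arrival falls in the interval iff at least 3 events occur there: P(S_3 ≤ t) = P(N ≥ 3) = 1 − P(N ≤ 2) ≈ 0.6096.

0.6096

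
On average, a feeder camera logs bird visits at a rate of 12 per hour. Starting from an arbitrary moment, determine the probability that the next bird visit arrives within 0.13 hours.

0.7899

Inter-arrival times are exponential with rate λ = 12 per hour.
P(T ≤ 0.13) = 1 − e^(−λt) = 1 − e^(−12 × 0.13) = 1 − e^(−1.56) ≈ 0.7899.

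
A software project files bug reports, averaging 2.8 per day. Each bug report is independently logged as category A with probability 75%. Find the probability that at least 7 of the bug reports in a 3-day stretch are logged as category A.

Thinning: the bug reports that are logged as category A themselves form a Poisson process with rate 0.75 × 2.8 = 2.1 per day.
Over the interval, μ = 2.1 × 3 = 6.3 (a 3-day stretch = 3 days).
P(N ≥ 7) = 1 − P(N ≤ 6) ≈ 0.4418.

0.4418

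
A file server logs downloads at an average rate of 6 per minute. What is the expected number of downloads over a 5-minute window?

30

E[N] = λt = 6 × 5 = 30 (a 5-minute window = 5 minutes).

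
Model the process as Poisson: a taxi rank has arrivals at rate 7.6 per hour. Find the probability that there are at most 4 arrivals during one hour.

0.1249

With mean μ = 7.6 per hour,
P(N ≤ 4) = Σ_{j=0}^{4} e^(−μ) μ^j/j! ≈ 0.1249.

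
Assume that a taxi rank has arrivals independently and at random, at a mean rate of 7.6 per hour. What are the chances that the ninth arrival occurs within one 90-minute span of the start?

0.8016

Over the interval, μ = 7.6 × 1.5 = 11.4 (a 90-minute span = 1.5 hours).
The ninth arrival falls in the interval iff at least 9 events occur there: P(S_9 ≤ t) = P(N ≥ 9) = 1 − P(N ≤ 8) ≈ 0.8016.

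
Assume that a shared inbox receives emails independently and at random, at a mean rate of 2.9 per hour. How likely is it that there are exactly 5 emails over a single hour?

0.0940

With mean μ = 2.9 per hour,
P(N = 5) = e^(−μ) μ^5/5! = e^(−2.9) · 2.9^5/120 ≈ 0.0940.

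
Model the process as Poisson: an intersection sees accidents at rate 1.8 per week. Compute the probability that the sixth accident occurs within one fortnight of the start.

Over the interval, μ = 1.8 × 2 = 3.6 (a fortnight = 2 weeks).
The sixth arrival falls in the interval iff at least 6 events occur there: P(S_6 ≤ t) = P(N ≥ 6) = 1 − P(N ≤ 5) ≈ 0.1559.

0.1559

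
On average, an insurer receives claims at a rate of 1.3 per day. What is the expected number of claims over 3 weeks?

E[N] = λt = 1.3 × 21 = 27.3 (3 weeks = 21 days).

27.3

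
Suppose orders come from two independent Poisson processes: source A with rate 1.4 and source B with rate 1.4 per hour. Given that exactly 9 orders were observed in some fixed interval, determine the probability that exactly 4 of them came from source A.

0.2461

Given the total, each event is independently from source A with probability p = λ_A/(λ_A+λ_B) = 1.4/2.8 = 0.5000.
So K ~ Binomial(9, 1.4/2.8): P(K = 4) = C(9,4) · (1.4/2.8)^4 · (1.4/2.8)^5 ≈ 0.2461.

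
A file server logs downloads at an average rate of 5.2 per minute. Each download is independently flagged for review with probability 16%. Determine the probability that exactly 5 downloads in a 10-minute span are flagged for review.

0.0809

Thinning: the downloads that are flagged for review themselves form a Poisson process with rate 0.16 × 5.2 = 0.832 per minute.
Over the interval, μ = 0.832 × 10 = 8.32 (a 10-minute span = 10 minutes).
P(N = 5) = e^(−8.32) · 8.32^5/5! ≈ 0.0809.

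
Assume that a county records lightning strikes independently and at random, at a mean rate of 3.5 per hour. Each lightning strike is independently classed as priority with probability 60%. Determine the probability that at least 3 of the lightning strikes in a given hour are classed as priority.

0.3504

Thinning: the lightning strikes that are classed as priority themselves form a Poisson process with rate 0.6 × 3.5 = 2.1 per hour.
So μ = 2.1.
P(N ≥ 3) = 1 − P(N ≤ 2) ≈ 0.3504.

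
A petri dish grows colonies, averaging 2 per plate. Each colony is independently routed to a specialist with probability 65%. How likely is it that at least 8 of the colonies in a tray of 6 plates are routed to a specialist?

0.5188

Thinning: the colonies that are routed to a specialist themselves form a Poisson process with rate 0.65 × 2 = 1.3 per plate.
Over the interval, μ = 1.3 × 6 = 7.8 (a tray of 6 plates = 6 plates).
P(N ≥ 8) = 1 − P(N ≤ 7) ≈ 0.5188.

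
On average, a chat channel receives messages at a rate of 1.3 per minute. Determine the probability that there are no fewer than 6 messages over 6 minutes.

Over the interval, μ = 1.3 × 6 = 7.8 (6 minutes).
P(N ≥ 6) = 1 − P(N ≤ 5) = 1 − Σ_{j=0}^{5} e^(−μ) μ^j/j! ≈ 0.7897.

0.7897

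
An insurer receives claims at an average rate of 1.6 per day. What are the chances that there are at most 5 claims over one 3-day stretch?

Over the interval, μ = 1.6 × 3 = 4.8 (a 3-day stretch = 3 days).
P(N ≤ 5) = Σ_{j=0}^{5} e^(−μ) μ^j/j! ≈ 0.6510.

0.6510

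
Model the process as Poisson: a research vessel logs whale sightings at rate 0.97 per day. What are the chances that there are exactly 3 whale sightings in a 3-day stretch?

Over the interval, μ = 0.97 × 3 = 2.91 (a 3-day stretch = 3 days).
P(N = 3) = e^(−μ) μ^3/3! = e^(−2.91) · 2.91^3/6 ≈ 0.2237.

0.2237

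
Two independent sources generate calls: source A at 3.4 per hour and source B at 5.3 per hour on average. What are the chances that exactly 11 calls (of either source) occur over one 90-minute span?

Independent Poisson processes superpose: combined rate λ = 3.4 + 5.3 = 8.7 per hour.
Over the interval, μ = 8.7 × 1.5 = 13.05 (a 90-minute span = 1.5 hours).
P(N = 11) = e^(−13.05) · 13.05^11/11! ≈ 0.1007.

0.1007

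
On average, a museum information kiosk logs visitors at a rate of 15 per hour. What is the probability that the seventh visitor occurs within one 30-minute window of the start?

0.6218

Over the interval, μ = 15 × 0.5 = 7.5 (a 30-minute window = 0.5 hours).
The seventh arrival falls in the interval iff at least 7 events occur there: P(S_7 ≤ t) = P(N ≥ 7) = 1 − P(N ≤ 6) ≈ 0.6218.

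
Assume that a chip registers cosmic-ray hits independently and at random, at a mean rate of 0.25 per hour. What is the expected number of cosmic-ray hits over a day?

E[N] = λt = 0.25 × 24 = 6 (a day = 24 hours).

6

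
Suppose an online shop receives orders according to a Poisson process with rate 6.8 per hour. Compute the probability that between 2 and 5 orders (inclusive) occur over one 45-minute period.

Over the interval, μ = 6.8 × 0.75 = 5.1 (a 45-minute period = 0.75 hours).
P(2 ≤ N ≤ 5) = Σ_{j=2}^{5} e^(−5.1) · 5.1^j/j! ≈ 0.5612.

0.5612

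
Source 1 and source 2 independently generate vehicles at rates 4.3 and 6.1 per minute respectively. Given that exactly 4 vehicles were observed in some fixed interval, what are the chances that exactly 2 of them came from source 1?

0.3529

Given the total, each event is independently from source 1 with probability p = λ_1/(λ_1+λ_2) = 4.3/10.4 ≈ 0.4135.
So K ~ Binomial(4, 4.3/10.4): P(K = 2) = C(4,2) · (4.3/10.4)^2 · (6.1/10.4)^2 ≈ 0.3529.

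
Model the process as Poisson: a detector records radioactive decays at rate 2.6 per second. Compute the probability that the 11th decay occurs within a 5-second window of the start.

Over the interval, μ = 2.6 × 5 = 13 (a 5-second window = 5 seconds).
The 11th arrival falls in the interval iff at least 11 events occur there: P(S_11 ≤ t) = P(N ≥ 11) = 1 − P(N ≤ 10) ≈ 0.7483.

0.7483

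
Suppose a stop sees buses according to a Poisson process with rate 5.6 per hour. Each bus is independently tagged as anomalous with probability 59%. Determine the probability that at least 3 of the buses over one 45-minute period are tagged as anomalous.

0.4505

Thinning: the buses that are tagged as anomalous themselves form a Poisson process with rate 0.59 × 5.6 = 3.304 per hour.
Over the interval, μ = 3.304 × 0.75 = 2.478 (a 45-minute period = 0.75 hours).
P(N ≥ 3) = 1 − P(N ≤ 2) ≈ 0.4505.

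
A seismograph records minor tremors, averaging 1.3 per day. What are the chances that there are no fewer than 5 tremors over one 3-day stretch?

0.3516

Over the interval, μ = 1.3 × 3 = 3.9 (a 3-day stretch = 3 days).
P(N ≥ 5) = 1 − P(N ≤ 4) = 1 − Σ_{j=0}^{4} e^(−μ) μ^j/j! ≈ 0.3516.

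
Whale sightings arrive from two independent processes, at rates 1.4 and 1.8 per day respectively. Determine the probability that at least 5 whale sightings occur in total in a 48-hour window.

0.7649

Independent Poisson processes superpose: combined rate λ = 1.4 + 1.8 = 3.2 per day.
Over the interval, μ = 3.2 × 2 = 6.4 (a 48-hour window = 2 days).
P(N ≥ 5) = 1 − P(N ≤ 4) ≈ 0.7649.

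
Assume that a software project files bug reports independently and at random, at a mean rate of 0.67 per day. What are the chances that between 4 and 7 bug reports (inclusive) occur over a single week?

Over the interval, μ = 0.67 × 7 = 4.69 (a week = 7 days).
P(4 ≤ N ≤ 7) = Σ_{j=4}^{7} e^(−4.69) · 4.69^j/j! ≈ 0.5857.

0.5857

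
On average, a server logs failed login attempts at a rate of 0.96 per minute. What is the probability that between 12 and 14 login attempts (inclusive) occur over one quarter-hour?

0.3004

Over the interval, μ = 0.96 × 15 = 14.4 (a quarter-hour = 15 minutes).
P(12 ≤ N ≤ 14) = Σ_{j=12}^{14} e^(−14.4) · 14.4^j/j! ≈ 0.3004.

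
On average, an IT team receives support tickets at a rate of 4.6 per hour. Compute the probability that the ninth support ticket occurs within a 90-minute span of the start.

0.2580

Over the interval, μ = 4.6 × 1.5 = 6.9 (a 90-minute span = 1.5 hours).
The ninth arrival falls in the interval iff at least 9 events occur there: P(S_9 ≤ t) = P(N ≥ 9) = 1 − P(N ≤ 8) ≈ 0.2580.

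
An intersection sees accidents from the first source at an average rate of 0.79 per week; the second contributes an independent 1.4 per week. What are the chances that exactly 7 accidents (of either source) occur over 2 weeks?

Independent Poisson processes superpose: combined rate λ = 0.79 + 1.4 = 2.19 per week.
Over the interval, μ = 2.19 × 2 = 4.38 (2 weeks).
P(N = 7) = e^(−4.38) · 4.38^7/7! ≈ 0.0769.

0.0769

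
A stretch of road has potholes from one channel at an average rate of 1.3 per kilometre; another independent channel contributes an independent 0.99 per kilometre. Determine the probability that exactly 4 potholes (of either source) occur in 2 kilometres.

Independent Poisson processes superpose: combined rate λ = 1.3 + 0.99 = 2.29 per kilometre.
Over the interval, μ = 2.29 × 2 = 4.58 (2 kilometres).
P(N = 4) = e^(−4.58) · 4.58^4/4! ≈ 0.1880.

0.1880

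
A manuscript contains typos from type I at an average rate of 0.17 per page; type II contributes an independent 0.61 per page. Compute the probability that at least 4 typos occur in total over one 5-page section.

Independent Poisson processes superpose: combined rate λ = 0.17 + 0.61 = 0.78 per page.
Over the interval, μ = 0.78 × 5 = 3.9 (a 5-page section = 5 pages).
P(N ≥ 4) = 1 − P(N ≤ 3) ≈ 0.5468.

0.5468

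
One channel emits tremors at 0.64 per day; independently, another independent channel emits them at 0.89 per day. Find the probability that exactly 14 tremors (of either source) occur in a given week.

Independent Poisson processes superpose: combined rate λ = 0.64 + 0.89 = 1.53 per day.
Over the interval, μ = 1.53 × 7 = 10.71 (a week = 7 days).
P(N = 14) = e^(−10.71) · 10.71^14/14! ≈ 0.0669.

0.0669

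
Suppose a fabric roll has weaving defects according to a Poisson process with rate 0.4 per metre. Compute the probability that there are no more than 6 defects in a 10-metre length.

0.8893

Over the interval, μ = 0.4 × 10 = 4 (a 10-metre length = 10 metres).
P(N ≤ 6) = Σ_{j=0}^{6} e^(−μ) μ^j/j! ≈ 0.8893.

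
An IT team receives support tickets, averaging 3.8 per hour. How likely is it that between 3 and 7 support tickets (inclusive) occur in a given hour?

With mean μ = 3.8 per hour,
P(3 ≤ N ≤ 7) = Σ_{j=3}^{7} e^(−3.8) · 3.8^j/j! ≈ 0.6910.

0.6910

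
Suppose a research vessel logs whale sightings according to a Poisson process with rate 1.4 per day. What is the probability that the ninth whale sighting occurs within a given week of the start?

0.6442

Over the interval, μ = 1.4 × 7 = 9.8 (a week = 7 days).
The ninth arrival falls in the interval iff at least 9 events occur there: P(S_9 ≤ t) = P(N ≥ 9) = 1 − P(N ≤ 8) ≈ 0.6442.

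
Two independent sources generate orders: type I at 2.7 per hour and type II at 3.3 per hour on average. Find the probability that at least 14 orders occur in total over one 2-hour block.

0.3185

Independent Poisson processes superpose: combined rate λ = 2.7 + 3.3 = 6 per hour.
Over the interval, μ = 6 × 2 = 12 (a 2-hour block = 2 hours).
P(N ≥ 14) = 1 − P(N ≤ 13) ≈ 0.3185.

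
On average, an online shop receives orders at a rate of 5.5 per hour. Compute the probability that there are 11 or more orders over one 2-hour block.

0.5401

Over the interval, μ = 5.5 × 2 = 11 (a 2-hour block = 2 hours).
P(N ≥ 11) = 1 − P(N ≤ 10) = 1 − Σ_{j=0}^{10} e^(−μ) μ^j/j! ≈ 0.5401.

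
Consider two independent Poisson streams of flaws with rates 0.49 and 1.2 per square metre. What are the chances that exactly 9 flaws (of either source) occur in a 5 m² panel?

0.1295

Independent Poisson processes superpose: combined rate λ = 0.49 + 1.2 = 1.69 per square metre.
Over the interval, μ = 1.69 × 5 = 8.45 (a 5 m² panel = 5 square metres).
P(N = 9) = e^(−8.45) · 8.45^9/9! ≈ 0.1295.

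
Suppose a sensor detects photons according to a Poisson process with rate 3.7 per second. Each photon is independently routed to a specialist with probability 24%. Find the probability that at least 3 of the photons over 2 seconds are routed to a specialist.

0.2630

Thinning: the photons that are routed to a specialist themselves form a Poisson process with rate 0.24 × 3.7 = 0.888 per second.
Over the interval, μ = 0.888 × 2 = 1.776 (2 seconds).
P(N ≥ 3) = 1 − P(N ≤ 2) ≈ 0.2630.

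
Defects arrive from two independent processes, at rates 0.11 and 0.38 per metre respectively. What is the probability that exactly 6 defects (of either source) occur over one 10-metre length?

Independent Poisson processes superpose: combined rate λ = 0.11 + 0.38 = 0.49 per metre.
Over the interval, μ = 0.49 × 10 = 4.9 (a 10-metre length = 10 metres).
P(N = 6) = e^(−4.9) · 4.9^6/6! ≈ 0.1432.

0.1432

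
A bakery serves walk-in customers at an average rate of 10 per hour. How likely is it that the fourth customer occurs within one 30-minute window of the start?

0.7350

Over the interval, μ = 10 × 0.5 = 5 (a 30-minute window = 0.5 hours).
The fourth arrival falls in the interval iff at least 4 events occur there: P(S_4 ≤ t) = P(N ≥ 4) = 1 − P(N ≤ 3) ≈ 0.7350.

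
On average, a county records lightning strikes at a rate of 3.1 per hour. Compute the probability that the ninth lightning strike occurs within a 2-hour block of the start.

0.1741

Over the interval, μ = 3.1 × 2 = 6.2 (a 2-hour block = 2 hours).
The ninth arrival falls in the interval iff at least 9 events occur there: P(S_9 ≤ t) = P(N ≥ 9) = 1 − P(N ≤ 8) ≈ 0.1741.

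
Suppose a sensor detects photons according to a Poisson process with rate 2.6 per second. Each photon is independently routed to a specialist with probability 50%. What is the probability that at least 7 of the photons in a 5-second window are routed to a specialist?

Thinning: the photons that are routed to a specialist themselves form a Poisson process with rate 0.5 × 2.6 = 1.3 per second.
Over the interval, μ = 1.3 × 5 = 6.5 (a 5-second window = 5 seconds).
P(N ≥ 7) = 1 − P(N ≤ 6) ≈ 0.4735.

0.4735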